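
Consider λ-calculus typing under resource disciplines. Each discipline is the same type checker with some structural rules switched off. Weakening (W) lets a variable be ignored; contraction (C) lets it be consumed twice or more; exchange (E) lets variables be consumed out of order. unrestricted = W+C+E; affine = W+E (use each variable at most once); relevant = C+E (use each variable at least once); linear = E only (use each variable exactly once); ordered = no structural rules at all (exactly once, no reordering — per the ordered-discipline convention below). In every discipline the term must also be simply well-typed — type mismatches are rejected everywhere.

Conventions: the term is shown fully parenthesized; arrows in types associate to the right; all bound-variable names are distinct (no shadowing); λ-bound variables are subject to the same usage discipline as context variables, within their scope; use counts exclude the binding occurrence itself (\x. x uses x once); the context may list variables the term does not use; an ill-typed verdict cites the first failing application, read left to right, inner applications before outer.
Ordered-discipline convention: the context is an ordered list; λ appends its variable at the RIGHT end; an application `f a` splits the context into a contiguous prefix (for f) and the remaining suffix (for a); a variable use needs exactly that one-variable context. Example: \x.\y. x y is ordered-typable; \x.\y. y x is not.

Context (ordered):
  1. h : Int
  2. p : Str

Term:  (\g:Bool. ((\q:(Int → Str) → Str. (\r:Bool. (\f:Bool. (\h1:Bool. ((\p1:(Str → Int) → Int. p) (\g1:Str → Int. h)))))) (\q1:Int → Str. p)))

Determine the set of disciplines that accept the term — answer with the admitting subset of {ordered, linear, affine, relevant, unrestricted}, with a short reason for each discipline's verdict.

accepted by: unrestricted
use counts: h ×1; p ×2; g [bound] ×0; q [bound] ×0; r [bound] ×0; f [bound] ×0; h1 [bound] ×0; p1 [bound] ×0; g1 [bound] ×0; q1 [bound] ×0
left-to-right use order: p, h, p
typing: ✓ — Bool → Bool → Bool → Bool → Str
ordered: ✗ — needs contraction — p ×2; g, q, r, f, h1, p1, g1, q1 left unused
linear: ✗ — needs contraction — p ×2; g, q, r, f, h1, p1, g1, q1 left unused
affine: ✗ — needs contraction — p ×2
relevant: ✗ — g, q, r, f, h1, p1, g1, q1 left unused
unrestricted: ✓ — well-typed at Bool → Bool → Bool → Bool → Str; no restrictions here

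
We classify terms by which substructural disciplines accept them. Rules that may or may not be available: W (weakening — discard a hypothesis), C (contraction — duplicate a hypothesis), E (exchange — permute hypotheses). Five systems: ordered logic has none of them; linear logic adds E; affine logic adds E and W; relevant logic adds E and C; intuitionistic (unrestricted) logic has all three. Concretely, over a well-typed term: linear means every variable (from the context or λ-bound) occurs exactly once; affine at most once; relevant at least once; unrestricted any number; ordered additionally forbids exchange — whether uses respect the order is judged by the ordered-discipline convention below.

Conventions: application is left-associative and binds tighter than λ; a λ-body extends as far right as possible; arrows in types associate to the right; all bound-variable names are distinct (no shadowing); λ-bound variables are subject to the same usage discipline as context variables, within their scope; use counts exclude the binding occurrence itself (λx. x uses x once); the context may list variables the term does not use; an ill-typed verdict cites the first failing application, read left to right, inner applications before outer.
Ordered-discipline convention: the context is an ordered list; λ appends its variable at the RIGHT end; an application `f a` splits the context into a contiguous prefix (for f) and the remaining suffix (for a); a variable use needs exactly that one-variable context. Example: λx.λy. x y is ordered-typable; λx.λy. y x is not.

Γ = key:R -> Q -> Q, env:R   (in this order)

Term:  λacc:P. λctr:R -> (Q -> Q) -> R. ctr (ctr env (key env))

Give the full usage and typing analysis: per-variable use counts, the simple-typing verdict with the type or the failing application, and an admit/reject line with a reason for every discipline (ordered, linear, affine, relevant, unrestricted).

use counts: key: 1; env: 2; acc [bound]: 0; ctr [bound]: 2
order of uses: ctr, ctr, env, key, env
typing: well-typed at P -> (R -> (Q -> Q) -> R) -> (Q -> Q) -> R
ordered: ✗, repeated use of env ×2, ctr ×2; needs weakening: acc unused
linear: ✗, repeated use of env ×2, ctr ×2; needs weakening: acc unused
affine: ✗, repeated use of env ×2, ctr ×2
relevant: ✗, needs weakening: acc unused
unrestricted: ✓, simply typable at P -> (R -> (Q -> Q) -> R) -> (Q -> Q) -> R; W, C, E all held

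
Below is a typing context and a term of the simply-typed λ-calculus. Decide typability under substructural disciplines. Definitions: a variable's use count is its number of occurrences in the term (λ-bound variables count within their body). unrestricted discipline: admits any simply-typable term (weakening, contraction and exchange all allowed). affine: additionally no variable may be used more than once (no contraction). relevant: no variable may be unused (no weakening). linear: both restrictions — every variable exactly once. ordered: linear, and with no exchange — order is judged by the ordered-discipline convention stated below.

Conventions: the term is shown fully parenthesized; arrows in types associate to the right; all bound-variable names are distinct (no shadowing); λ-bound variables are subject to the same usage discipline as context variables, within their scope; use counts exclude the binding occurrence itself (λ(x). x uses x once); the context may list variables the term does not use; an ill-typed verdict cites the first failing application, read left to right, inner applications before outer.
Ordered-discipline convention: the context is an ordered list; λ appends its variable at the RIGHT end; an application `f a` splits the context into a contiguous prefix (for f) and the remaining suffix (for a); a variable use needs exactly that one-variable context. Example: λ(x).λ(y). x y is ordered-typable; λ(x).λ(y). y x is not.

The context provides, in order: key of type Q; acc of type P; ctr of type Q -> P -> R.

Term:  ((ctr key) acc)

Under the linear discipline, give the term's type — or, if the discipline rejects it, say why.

term : R
usage: key: 1×; acc: 1×; ctr: 1×
left-to-right use order: ctr, key, acc
typing: the term checks, with type R
summary: ordered ✗; linear ✓; affine ✓; relevant ✓; unrestricted ✓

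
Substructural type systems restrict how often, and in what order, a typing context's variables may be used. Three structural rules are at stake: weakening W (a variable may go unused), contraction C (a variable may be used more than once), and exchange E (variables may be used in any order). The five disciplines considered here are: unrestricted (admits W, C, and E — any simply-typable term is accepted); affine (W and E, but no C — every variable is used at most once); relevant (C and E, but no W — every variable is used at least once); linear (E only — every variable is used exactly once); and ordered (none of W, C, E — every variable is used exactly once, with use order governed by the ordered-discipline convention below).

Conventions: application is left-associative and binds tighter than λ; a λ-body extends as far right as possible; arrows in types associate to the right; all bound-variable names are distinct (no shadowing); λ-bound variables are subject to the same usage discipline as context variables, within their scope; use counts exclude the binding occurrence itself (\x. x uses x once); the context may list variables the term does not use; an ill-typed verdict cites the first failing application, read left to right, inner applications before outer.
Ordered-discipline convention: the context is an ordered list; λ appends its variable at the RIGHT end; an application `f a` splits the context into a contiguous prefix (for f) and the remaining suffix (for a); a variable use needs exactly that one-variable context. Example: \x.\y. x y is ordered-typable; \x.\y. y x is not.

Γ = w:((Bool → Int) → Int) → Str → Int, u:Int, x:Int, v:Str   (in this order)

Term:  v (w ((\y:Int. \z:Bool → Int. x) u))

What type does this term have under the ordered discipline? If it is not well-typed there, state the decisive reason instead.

not well-typed under ordered — fails simple typing
counts: w: 1, u: 1, x: 1, v: 1, y (λ-bound): 0, z (λ-bound): 0
order of uses: v, w, x, u
typing: ill-typed: can't apply a value of type Str
all disciplines: ordered ✗ | linear ✗ | affine ✗ | relevant ✗ | unrestricted ✗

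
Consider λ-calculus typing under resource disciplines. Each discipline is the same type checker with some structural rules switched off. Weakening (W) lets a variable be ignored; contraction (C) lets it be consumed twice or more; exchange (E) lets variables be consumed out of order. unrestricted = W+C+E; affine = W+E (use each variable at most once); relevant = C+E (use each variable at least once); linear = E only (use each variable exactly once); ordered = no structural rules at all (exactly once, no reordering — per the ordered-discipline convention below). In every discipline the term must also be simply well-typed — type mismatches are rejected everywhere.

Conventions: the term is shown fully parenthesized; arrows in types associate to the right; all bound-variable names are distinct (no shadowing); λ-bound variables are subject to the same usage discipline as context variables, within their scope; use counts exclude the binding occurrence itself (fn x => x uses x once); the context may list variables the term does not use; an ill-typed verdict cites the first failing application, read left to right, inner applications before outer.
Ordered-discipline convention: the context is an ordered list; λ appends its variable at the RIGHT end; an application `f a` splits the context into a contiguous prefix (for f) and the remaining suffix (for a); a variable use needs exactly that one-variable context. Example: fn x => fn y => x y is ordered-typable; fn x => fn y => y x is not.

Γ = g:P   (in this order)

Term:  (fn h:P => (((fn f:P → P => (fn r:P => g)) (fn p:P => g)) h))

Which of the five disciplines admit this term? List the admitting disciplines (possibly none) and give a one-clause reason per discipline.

accepted by: unrestricted
variable uses: g=2; h (λ-bound)=1; f (λ-bound)=0; r (λ-bound)=0; p (λ-bound)=0
order of uses: g, g, h
typing: well-typed at P → P
ordered: ✗, g ×2 used more than once (contraction); f, r, p never used (weakening)
linear: ✗, g ×2 used more than once (contraction); f, r, p never used (weakening)
affine: ✗, g ×2 used more than once (contraction)
relevant: ✗, f, r, p never used (weakening)
unrestricted: ✓, typability at P → P is all that's needed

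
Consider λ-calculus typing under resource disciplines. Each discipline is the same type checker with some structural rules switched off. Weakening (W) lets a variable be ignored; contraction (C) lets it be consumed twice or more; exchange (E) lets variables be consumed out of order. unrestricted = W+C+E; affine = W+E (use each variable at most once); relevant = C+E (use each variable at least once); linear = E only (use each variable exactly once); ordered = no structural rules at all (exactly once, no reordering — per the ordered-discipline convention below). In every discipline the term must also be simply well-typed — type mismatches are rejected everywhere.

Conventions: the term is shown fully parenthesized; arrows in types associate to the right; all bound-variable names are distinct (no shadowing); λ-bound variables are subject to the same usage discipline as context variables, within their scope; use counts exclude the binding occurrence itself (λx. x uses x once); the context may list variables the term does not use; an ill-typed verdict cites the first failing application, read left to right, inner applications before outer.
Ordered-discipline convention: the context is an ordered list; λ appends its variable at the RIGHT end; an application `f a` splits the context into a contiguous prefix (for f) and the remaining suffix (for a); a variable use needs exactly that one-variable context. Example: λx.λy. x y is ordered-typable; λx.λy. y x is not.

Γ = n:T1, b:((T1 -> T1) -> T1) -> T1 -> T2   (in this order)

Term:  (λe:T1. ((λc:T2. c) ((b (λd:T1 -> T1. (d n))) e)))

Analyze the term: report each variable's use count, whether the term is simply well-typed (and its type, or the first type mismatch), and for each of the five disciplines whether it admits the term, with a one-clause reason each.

use counts: n: 1×; b: 1×; e (bound): 1×; c (bound): 1×; d (bound): 1×
left-to-right use order: c, b, d, n, e
typing: well-typed — term : T1 -> T2
ordered: ✗ — no contiguous prefix/suffix split fits c, b, d, n, e
linear: ✓ — exactly-once usage across n, b, e, c, d
affine: ✓ — none of n, b, e, c, d used more than once
relevant: ✓ — at least one use each (n, b, e, c, d)
unrestricted: ✓ — typability at T1 -> T2 is all that's needed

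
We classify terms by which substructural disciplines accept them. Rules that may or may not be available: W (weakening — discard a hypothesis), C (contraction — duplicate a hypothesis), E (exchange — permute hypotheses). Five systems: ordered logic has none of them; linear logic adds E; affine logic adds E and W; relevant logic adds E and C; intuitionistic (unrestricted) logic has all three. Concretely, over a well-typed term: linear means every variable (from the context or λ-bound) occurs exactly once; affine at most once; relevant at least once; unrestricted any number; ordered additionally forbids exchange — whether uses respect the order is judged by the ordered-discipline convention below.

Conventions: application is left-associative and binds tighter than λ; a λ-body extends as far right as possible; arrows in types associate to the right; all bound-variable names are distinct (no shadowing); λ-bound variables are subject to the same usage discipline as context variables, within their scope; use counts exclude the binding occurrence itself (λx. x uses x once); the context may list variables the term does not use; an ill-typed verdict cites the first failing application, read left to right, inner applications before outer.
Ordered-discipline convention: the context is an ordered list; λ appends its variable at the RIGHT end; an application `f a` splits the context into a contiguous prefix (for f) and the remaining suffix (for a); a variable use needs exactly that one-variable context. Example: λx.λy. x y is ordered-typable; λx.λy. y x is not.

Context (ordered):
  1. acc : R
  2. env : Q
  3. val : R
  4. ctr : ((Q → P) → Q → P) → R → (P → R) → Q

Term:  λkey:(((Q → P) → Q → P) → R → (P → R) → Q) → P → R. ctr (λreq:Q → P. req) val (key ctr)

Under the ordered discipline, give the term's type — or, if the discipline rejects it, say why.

not well-typed under ordered — uses contraction: ctr ×2; acc, env never used (weakening)
use counts: acc=0, env=0, val=1, ctr=2, key (bound)=1, req (bound)=1
order of uses: ctr, req, val, key, ctr
typing: well-typed — term : ((((Q → P) → Q → P) → R → (P → R) → Q) → P → R) → Q
per-discipline verdicts: ordered ✗; linear ✗; affine ✗; relevant ✗; unrestricted ✓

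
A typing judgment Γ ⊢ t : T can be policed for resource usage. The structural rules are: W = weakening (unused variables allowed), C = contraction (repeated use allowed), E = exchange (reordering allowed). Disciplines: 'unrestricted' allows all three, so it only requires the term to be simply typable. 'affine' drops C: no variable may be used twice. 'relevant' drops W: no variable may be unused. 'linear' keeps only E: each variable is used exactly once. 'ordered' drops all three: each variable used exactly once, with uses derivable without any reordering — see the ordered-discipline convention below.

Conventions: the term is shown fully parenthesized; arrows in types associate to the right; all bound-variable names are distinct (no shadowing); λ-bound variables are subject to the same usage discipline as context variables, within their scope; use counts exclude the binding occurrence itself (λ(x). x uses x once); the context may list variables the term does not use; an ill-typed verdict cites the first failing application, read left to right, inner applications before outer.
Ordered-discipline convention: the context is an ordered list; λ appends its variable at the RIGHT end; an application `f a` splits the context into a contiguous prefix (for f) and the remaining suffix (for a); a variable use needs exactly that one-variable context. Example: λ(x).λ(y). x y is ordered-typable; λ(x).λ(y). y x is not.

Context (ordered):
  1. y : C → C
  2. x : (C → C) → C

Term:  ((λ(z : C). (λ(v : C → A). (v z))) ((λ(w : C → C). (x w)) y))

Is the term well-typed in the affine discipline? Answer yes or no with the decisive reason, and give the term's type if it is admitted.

yes — y, x, z, v, w: no repeats, contraction unneeded; term : (C → A) → A
use counts: y ×1, x ×1, z [bound] ×1, v [bound] ×1, w [bound] ×1
use order (left to right): v, z, x, w, y
typing: well-typed at (C → A) → A
all disciplines: ordered ✗, linear ✓, affine ✓, relevant ✓, unrestricted ✓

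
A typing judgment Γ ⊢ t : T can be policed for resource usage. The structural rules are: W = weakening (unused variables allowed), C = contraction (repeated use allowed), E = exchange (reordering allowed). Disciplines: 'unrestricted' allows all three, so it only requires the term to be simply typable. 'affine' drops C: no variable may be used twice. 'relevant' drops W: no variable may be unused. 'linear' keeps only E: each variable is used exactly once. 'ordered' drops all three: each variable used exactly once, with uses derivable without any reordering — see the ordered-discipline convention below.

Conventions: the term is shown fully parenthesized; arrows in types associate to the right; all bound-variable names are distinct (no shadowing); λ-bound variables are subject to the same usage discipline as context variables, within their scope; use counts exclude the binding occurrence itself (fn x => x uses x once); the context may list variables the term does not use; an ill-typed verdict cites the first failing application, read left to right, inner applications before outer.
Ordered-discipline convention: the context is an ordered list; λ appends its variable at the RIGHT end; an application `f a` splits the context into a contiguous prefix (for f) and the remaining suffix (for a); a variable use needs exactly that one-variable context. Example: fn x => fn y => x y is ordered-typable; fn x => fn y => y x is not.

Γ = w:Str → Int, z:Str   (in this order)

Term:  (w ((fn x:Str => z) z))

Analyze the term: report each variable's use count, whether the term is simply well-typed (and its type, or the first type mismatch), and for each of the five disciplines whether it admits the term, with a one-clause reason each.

counts: w: 1×; z: 2×; x (bound): 0×
uses in reading order: w, z, z
typing: well-typed at Int
ordered: ✗, needs contraction — z ×2; unused: x — weakening required
linear: ✗, needs contraction — z ×2; unused: x — weakening required
affine: ✗, needs contraction — z ×2
relevant: ✗, unused: x — weakening required
unrestricted: ✓, simply typable at Int; W, C, E all held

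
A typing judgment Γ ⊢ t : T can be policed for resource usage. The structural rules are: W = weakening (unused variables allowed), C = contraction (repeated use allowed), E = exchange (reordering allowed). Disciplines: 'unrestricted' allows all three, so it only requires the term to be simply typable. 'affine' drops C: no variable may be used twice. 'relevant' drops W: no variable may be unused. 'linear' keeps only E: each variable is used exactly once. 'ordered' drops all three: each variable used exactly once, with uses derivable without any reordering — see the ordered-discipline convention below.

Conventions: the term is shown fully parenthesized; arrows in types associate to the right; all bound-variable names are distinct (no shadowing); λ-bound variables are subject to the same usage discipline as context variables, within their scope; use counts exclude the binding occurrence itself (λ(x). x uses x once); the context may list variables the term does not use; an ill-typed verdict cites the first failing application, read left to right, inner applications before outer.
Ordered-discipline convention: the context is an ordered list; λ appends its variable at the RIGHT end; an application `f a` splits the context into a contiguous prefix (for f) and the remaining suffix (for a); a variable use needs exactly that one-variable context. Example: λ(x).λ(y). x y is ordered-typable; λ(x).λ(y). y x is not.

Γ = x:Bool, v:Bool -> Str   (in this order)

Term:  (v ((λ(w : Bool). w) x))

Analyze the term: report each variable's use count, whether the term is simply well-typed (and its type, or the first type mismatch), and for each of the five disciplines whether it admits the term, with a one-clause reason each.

use counts: x: 1; v: 1; w (λ-bound): 1
uses in reading order: v, w, x
typing: ✓ — Str
ordered ✗ (use order v, w, x needs exchange)
linear ✓ (exactly-once usage across x, v, w)
affine ✓ (at most one use each (x, v, w))
relevant ✓ (x, v, w: all used, weakening unneeded)
unrestricted ✓ (well-typed at Str; no restrictions here)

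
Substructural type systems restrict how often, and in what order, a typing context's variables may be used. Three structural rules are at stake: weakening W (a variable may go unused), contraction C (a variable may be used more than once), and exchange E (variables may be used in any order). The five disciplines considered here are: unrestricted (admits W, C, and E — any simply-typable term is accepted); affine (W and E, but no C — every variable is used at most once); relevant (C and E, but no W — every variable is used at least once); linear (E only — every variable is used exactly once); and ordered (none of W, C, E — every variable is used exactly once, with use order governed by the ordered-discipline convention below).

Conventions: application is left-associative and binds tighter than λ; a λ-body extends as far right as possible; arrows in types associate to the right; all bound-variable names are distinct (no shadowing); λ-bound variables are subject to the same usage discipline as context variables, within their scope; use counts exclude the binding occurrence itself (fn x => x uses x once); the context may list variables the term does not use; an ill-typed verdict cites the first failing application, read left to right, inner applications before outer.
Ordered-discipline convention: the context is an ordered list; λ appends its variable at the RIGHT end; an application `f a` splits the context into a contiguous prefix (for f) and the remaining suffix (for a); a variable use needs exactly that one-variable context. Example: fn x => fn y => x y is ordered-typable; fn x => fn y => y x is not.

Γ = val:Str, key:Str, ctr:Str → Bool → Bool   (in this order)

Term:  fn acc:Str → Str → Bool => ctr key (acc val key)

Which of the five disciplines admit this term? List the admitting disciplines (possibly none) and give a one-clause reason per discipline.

admitted by: relevant, unrestricted
variable uses: val ×1; key ×2; ctr ×1; acc (λ-bound) ×1
left-to-right use order: ctr, key, acc, val, key
typing: well-typed — term : (Str → Str → Bool) → Bool
ordered: ✗ — needs contraction — key ×2
linear: ✗ — needs contraction — key ×2
affine: ✗ — needs contraction — key ×2
relevant: ✓ — at least one use each (val, key, ctr, acc)
unrestricted: ✓ — type-checks ((Str → Str → Bool) → Bool) and nothing is barred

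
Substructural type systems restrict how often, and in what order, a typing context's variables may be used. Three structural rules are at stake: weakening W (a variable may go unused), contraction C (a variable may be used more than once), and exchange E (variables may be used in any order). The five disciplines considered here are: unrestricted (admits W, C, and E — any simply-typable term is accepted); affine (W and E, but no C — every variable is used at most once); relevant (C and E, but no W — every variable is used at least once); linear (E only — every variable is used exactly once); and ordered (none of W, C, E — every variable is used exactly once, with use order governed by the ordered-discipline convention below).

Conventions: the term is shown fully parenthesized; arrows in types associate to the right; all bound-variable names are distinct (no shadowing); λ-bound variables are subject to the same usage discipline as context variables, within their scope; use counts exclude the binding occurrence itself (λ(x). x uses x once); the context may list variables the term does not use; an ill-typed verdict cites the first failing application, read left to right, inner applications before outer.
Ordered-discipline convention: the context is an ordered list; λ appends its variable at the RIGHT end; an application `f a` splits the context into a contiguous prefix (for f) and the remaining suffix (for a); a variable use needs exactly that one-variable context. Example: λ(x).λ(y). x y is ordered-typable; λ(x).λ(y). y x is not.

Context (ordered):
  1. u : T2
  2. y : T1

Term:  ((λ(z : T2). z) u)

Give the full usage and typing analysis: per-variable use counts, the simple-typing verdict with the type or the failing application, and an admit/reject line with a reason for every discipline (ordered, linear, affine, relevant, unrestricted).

usage: u: 1, y: 0, z [bound]: 1
uses in reading order: z, u
typing: ✓ — T2
ordered: ✗, unused: y — weakening required
linear: ✗, unused: y — weakening required
affine: ✓, at most one use each (u, y, z)
relevant: ✗, unused: y — weakening required
unrestricted: ✓, type-checks (T2) and nothing is barred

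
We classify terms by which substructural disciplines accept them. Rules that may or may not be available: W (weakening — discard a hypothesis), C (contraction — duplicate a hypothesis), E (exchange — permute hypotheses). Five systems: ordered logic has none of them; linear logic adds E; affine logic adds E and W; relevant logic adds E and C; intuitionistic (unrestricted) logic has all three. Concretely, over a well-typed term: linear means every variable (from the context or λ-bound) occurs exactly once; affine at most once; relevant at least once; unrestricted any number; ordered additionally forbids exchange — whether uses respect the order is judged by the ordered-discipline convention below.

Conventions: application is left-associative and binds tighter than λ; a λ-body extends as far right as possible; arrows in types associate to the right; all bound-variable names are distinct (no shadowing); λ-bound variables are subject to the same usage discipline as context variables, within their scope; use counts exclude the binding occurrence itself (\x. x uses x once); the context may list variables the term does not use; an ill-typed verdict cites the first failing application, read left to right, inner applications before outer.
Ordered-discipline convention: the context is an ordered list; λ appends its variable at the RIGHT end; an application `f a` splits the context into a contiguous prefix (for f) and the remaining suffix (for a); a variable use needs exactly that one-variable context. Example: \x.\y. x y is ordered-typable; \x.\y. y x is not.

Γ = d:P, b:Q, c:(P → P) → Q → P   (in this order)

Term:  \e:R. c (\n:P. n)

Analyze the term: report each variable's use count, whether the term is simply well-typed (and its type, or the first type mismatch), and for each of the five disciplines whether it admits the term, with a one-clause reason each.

usage: d: 0; b: 0; c: 1; e (λ-bound): 0; n (λ-bound): 1
order of uses: c, n
typing: well-typed — term : R → Q → P
ordered ✗ (d, b, e left unused)
linear ✗ (d, b, e left unused)
affine ✓ (no duplicate uses among d, b, c, e, n)
relevant ✗ (d, b, e left unused)
unrestricted ✓ (simply typable at R → Q → P; W, C, E all held)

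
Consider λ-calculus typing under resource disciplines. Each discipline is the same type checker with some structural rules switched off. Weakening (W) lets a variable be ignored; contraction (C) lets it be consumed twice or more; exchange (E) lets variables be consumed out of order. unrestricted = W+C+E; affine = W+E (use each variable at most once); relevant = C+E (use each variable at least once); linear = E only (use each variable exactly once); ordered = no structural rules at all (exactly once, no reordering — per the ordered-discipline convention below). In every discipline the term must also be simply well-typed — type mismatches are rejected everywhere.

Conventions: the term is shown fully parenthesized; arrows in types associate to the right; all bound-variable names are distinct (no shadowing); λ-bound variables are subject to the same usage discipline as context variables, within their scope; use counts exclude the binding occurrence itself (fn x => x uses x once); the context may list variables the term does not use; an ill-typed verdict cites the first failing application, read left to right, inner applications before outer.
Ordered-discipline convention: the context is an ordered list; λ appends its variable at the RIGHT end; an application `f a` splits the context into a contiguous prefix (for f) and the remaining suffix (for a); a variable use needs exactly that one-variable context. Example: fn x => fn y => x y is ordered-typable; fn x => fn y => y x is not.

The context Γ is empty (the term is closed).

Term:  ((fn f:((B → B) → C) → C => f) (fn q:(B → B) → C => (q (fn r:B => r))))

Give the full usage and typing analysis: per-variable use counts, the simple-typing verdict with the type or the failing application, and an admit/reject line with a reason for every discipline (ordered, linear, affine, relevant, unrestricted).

counts: f (λ-bound): 1×, q (λ-bound): 1×, r (λ-bound): 1×
left-to-right use order: f, q, r
typing: the term checks, with type ((B → B) → C) → C
ordered ✓ (single-use (f, q, r), ordered derivation ok)
linear ✓ (exactly-once usage across f, q, r)
affine ✓ (f, q, r: no repeats, contraction unneeded)
relevant ✓ (f, q, r: all used, weakening unneeded)
unrestricted ✓ (typability at ((B → B) → C) → C is all that's needed)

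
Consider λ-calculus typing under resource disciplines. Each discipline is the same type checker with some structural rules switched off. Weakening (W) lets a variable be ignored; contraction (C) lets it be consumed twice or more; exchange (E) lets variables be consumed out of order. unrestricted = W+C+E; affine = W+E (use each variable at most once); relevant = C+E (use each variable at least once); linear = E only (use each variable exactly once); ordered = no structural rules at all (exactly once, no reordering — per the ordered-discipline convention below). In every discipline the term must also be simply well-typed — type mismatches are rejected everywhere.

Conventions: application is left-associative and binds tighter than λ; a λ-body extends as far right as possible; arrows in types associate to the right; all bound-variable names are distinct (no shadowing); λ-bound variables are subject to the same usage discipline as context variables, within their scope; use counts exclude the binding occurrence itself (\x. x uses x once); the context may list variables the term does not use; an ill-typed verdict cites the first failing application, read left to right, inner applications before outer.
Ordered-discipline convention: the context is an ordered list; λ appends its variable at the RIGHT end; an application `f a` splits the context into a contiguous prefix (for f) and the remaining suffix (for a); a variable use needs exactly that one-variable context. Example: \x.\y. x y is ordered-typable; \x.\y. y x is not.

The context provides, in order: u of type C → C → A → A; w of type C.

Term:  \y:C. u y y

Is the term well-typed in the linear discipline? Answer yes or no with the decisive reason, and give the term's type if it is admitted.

no — needs contraction — y ×2; w left unused
variable uses: u ×1, w ×0, y [bound] ×2
order of uses: u, y, y
typing: the term checks, with type C → A → A
per-discipline verdicts: ordered ✗ | linear ✗ | affine ✗ | relevant ✗ | unrestricted ✓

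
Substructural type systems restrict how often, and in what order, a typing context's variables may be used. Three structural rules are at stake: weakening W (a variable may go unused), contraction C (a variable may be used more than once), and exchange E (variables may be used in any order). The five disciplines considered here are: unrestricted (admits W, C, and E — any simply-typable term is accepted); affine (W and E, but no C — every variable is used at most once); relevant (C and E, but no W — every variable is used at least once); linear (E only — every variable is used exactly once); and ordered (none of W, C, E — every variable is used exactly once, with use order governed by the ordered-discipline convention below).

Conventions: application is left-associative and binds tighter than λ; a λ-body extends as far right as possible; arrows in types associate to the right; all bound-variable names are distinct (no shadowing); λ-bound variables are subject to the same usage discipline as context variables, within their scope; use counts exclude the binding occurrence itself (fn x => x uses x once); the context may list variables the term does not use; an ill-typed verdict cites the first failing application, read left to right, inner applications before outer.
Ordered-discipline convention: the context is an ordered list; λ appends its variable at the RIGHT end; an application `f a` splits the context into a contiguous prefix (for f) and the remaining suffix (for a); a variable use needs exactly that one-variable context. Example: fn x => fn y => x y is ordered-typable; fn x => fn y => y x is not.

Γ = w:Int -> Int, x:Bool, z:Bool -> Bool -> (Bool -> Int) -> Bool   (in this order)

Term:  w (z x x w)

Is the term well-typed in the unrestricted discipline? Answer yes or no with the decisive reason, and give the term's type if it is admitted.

no — the type mismatch rejects it
use counts: w ×2; x ×2; z ×1
order of uses: w, z, x, x, w
typing: ill-typed: a function awaiting Bool -> Int gets Int -> Int
all disciplines: ordered ✗, linear ✗, affine ✗, relevant ✗, unrestricted ✗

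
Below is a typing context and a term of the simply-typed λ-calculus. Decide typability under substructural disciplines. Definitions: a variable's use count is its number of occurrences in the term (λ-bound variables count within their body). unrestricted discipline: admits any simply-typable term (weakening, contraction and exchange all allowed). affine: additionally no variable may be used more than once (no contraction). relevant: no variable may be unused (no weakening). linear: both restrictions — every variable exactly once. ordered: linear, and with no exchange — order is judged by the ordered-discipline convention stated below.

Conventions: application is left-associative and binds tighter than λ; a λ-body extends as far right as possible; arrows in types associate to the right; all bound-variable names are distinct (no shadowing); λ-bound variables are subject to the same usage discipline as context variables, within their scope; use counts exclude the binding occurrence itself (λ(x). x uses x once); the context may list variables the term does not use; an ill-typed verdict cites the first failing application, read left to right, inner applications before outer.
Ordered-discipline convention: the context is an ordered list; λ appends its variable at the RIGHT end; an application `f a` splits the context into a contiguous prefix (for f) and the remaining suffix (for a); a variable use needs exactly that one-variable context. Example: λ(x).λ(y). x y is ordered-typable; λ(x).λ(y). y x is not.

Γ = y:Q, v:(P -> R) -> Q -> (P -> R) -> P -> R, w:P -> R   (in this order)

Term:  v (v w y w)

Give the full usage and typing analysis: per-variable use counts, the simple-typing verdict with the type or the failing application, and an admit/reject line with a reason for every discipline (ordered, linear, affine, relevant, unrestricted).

counts: y: 1; v: 2; w: 2
left-to-right use order: v, v, w, y, w
typing: the term checks, with type Q -> (P -> R) -> P -> R
ordered: ✗ — repeated use of v ×2, w ×2
linear: ✗ — repeated use of v ×2, w ×2
affine: ✗ — repeated use of v ×2, w ×2
relevant: ✓ — at least one use each (y, v, w)
unrestricted: ✓ — well-typed at Q -> (P -> R) -> P -> R; no restrictions here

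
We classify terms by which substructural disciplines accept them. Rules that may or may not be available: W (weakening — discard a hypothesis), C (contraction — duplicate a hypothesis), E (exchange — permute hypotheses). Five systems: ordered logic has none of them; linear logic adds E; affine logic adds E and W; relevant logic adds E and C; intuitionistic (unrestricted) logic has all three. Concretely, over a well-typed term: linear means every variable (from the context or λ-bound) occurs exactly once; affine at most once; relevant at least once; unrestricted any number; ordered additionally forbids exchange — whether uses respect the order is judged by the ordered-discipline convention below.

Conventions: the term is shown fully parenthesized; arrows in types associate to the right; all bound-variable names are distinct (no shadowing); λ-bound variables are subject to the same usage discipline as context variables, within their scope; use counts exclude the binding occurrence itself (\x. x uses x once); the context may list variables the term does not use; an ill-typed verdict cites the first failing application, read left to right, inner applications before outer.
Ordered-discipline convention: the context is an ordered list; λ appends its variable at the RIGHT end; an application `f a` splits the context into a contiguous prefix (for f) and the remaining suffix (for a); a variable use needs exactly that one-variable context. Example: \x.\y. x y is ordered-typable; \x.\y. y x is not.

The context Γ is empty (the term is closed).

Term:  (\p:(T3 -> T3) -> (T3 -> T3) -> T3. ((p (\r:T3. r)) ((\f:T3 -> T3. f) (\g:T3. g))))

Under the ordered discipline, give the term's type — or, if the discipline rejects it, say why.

term : ((T3 -> T3) -> (T3 -> T3) -> T3) -> T3
use counts: p [bound]: 1×, r [bound]: 1×, f [bound]: 1×, g [bound]: 1×
use order (left to right): p, r, f, g
typing: the term checks, with type ((T3 -> T3) -> (T3 -> T3) -> T3) -> T3
per-discipline verdicts: ordered ✓ · linear ✓ · affine ✓ · relevant ✓ · unrestricted ✓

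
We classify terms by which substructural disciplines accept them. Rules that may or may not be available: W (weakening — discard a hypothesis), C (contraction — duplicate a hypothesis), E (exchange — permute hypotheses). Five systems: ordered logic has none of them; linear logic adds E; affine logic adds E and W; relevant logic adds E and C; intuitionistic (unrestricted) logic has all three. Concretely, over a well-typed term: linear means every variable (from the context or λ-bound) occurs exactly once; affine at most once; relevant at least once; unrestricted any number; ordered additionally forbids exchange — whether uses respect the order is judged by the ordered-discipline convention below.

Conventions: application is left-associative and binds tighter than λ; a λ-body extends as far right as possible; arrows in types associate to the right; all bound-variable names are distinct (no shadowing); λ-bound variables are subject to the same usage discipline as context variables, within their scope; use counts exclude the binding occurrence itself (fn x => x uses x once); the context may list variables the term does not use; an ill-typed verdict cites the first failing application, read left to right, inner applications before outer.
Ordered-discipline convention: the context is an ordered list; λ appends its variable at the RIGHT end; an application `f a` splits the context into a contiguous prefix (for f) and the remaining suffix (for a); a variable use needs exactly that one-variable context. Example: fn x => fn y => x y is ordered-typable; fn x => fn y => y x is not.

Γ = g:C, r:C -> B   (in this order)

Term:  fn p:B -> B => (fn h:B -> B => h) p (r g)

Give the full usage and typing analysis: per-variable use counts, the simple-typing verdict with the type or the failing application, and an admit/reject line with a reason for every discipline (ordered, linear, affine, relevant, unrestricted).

use counts: g=1; r=1; p (bound)=1; h (bound)=1
use order (left to right): h, p, r, g
typing: ✓ — (B -> B) -> B
ordered: ✗ — needs exchange: uses follow h, p, r, g
linear: ✓ — single use per variable (g, r, p, h)
affine: ✓ — none of g, r, p, h used more than once
relevant: ✓ — every one of g, r, p, h appears
unrestricted: ✓ — simply typable at (B -> B) -> B; W, C, E all held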